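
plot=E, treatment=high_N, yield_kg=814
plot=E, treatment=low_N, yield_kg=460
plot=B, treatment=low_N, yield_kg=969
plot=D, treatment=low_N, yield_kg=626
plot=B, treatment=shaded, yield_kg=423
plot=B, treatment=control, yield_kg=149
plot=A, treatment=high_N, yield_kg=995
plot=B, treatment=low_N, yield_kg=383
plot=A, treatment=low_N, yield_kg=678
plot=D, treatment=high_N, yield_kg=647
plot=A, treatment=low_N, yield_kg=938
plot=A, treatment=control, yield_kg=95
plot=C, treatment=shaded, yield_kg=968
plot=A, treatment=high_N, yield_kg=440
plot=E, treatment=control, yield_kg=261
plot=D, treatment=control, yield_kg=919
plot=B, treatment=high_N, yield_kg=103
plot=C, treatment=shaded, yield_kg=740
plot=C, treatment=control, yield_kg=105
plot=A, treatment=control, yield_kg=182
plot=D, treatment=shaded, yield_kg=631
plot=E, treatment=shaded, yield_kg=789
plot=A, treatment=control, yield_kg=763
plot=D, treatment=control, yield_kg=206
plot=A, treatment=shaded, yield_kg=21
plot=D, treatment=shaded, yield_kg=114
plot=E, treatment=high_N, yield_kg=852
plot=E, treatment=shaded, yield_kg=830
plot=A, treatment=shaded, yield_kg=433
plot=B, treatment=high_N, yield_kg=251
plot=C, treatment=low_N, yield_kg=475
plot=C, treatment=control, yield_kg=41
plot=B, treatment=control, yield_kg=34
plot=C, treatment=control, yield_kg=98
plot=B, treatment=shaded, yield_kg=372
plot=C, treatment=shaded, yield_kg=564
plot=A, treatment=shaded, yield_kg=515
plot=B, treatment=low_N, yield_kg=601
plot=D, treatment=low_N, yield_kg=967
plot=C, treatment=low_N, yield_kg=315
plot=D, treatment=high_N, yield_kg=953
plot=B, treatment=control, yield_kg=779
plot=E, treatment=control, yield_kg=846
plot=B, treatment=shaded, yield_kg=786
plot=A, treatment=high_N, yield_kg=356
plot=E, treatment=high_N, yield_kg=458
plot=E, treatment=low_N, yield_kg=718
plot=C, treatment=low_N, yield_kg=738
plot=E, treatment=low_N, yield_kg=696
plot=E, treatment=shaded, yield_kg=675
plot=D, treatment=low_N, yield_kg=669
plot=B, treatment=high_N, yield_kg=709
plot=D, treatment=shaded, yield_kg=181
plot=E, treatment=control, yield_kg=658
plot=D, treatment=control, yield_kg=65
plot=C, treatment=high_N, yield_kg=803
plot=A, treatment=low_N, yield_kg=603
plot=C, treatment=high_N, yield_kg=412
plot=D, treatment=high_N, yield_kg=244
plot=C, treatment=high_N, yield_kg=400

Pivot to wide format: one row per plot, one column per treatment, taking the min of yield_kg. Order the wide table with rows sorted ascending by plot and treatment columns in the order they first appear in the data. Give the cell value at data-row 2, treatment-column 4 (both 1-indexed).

With rows sorted ascending by plot, row 2 is plot=B. treatment columns in first-appearance order: high_N, low_N, shaded, control; column 4 is control.
Long rows with plot=B, treatment=control: min(149, 34, 779) = 34.

34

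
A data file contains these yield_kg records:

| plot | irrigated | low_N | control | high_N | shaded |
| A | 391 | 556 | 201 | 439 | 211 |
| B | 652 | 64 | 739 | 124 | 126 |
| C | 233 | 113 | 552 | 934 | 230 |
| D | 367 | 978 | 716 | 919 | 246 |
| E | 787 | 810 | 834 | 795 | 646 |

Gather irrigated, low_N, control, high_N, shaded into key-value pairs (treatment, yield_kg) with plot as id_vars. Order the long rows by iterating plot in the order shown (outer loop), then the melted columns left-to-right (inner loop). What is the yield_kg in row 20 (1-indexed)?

25 rows total (5 × 5). Row 20: index ⌊(20-1)/5⌋ = 3 into plot → D; (20-1) mod 5 = 4 into the melted columns → shaded.
So row 20 is (D, shaded, 246); yield_kg = 246.

246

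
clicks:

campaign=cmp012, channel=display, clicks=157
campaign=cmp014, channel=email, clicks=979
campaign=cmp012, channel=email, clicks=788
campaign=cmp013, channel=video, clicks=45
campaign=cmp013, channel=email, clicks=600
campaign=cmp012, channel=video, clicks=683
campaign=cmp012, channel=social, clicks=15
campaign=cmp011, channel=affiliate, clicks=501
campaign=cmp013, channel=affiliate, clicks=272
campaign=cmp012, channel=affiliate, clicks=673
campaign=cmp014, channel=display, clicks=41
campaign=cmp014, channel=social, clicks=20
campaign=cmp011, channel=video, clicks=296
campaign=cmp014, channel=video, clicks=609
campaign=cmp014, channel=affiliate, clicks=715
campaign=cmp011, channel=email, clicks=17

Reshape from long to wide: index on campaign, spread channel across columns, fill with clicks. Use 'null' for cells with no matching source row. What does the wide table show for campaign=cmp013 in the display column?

No long-format row has campaign=cmp013 and channel=display, so the cell is null.

null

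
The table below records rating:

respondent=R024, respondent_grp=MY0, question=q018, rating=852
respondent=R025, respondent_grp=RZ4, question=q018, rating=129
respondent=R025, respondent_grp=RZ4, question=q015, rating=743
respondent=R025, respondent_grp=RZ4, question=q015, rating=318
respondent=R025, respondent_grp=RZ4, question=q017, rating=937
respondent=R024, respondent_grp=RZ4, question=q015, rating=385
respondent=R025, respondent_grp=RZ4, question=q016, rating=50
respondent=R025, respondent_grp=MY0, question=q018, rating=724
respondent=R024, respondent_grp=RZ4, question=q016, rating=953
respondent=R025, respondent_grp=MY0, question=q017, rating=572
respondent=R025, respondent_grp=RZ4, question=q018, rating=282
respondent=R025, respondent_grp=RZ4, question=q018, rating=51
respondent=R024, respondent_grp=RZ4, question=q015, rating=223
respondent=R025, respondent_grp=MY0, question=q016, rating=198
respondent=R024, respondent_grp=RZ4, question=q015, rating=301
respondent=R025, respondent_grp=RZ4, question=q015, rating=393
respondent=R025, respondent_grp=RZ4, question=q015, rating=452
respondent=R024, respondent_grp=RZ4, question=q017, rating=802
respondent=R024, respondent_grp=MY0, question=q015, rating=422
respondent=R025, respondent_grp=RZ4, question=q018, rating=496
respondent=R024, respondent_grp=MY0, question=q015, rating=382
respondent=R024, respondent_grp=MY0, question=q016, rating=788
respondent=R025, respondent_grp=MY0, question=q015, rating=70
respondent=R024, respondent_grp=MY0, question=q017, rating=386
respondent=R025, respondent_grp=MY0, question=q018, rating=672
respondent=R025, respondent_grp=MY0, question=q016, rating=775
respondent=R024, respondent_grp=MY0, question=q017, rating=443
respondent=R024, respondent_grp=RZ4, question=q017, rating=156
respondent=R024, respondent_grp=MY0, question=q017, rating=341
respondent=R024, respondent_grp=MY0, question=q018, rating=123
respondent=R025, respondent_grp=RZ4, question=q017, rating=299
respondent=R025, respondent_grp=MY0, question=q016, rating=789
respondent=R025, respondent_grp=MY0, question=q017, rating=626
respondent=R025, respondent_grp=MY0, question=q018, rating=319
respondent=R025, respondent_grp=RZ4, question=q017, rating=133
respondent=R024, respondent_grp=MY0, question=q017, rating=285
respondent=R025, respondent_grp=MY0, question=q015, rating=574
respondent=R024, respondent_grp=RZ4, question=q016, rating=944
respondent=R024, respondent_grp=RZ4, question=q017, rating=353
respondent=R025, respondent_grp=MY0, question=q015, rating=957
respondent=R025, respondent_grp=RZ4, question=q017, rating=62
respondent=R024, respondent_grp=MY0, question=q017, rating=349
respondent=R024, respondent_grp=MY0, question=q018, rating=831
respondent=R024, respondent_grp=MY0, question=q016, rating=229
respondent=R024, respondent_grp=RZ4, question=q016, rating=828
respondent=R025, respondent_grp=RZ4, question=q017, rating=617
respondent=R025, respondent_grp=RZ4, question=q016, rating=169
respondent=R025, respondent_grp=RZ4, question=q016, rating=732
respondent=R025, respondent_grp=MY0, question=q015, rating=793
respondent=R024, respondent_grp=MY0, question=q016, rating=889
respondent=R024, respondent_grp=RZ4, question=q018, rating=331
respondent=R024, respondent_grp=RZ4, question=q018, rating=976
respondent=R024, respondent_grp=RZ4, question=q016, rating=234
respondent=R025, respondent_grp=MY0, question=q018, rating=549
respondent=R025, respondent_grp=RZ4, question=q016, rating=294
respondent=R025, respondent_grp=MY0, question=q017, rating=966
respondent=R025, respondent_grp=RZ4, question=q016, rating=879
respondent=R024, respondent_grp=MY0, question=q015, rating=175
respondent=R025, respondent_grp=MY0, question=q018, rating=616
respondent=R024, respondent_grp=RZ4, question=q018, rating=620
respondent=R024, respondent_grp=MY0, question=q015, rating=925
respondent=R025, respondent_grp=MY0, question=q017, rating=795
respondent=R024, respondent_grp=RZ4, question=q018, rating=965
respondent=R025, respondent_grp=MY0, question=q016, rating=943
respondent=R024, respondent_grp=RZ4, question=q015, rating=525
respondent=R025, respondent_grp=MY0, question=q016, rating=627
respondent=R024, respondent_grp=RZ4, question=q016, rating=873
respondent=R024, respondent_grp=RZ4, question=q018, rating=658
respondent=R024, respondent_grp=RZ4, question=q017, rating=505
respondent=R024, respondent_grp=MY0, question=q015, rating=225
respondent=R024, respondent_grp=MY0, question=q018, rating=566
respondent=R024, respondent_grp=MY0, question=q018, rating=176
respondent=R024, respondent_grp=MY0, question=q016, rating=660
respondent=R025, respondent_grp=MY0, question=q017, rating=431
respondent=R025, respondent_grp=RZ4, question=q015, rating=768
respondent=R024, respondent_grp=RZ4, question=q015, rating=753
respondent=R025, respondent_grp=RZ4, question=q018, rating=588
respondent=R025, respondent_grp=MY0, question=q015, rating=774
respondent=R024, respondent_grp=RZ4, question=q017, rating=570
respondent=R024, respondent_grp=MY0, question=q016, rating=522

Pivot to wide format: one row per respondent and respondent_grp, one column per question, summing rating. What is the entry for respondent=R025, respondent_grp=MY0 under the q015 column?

Rows with respondent=R025, respondent_grp=MY0 and question=q015: rating values are 70, 574, 957, 793, 774.
70 + 574 + 957 + 793 + 774 = 3168.

3168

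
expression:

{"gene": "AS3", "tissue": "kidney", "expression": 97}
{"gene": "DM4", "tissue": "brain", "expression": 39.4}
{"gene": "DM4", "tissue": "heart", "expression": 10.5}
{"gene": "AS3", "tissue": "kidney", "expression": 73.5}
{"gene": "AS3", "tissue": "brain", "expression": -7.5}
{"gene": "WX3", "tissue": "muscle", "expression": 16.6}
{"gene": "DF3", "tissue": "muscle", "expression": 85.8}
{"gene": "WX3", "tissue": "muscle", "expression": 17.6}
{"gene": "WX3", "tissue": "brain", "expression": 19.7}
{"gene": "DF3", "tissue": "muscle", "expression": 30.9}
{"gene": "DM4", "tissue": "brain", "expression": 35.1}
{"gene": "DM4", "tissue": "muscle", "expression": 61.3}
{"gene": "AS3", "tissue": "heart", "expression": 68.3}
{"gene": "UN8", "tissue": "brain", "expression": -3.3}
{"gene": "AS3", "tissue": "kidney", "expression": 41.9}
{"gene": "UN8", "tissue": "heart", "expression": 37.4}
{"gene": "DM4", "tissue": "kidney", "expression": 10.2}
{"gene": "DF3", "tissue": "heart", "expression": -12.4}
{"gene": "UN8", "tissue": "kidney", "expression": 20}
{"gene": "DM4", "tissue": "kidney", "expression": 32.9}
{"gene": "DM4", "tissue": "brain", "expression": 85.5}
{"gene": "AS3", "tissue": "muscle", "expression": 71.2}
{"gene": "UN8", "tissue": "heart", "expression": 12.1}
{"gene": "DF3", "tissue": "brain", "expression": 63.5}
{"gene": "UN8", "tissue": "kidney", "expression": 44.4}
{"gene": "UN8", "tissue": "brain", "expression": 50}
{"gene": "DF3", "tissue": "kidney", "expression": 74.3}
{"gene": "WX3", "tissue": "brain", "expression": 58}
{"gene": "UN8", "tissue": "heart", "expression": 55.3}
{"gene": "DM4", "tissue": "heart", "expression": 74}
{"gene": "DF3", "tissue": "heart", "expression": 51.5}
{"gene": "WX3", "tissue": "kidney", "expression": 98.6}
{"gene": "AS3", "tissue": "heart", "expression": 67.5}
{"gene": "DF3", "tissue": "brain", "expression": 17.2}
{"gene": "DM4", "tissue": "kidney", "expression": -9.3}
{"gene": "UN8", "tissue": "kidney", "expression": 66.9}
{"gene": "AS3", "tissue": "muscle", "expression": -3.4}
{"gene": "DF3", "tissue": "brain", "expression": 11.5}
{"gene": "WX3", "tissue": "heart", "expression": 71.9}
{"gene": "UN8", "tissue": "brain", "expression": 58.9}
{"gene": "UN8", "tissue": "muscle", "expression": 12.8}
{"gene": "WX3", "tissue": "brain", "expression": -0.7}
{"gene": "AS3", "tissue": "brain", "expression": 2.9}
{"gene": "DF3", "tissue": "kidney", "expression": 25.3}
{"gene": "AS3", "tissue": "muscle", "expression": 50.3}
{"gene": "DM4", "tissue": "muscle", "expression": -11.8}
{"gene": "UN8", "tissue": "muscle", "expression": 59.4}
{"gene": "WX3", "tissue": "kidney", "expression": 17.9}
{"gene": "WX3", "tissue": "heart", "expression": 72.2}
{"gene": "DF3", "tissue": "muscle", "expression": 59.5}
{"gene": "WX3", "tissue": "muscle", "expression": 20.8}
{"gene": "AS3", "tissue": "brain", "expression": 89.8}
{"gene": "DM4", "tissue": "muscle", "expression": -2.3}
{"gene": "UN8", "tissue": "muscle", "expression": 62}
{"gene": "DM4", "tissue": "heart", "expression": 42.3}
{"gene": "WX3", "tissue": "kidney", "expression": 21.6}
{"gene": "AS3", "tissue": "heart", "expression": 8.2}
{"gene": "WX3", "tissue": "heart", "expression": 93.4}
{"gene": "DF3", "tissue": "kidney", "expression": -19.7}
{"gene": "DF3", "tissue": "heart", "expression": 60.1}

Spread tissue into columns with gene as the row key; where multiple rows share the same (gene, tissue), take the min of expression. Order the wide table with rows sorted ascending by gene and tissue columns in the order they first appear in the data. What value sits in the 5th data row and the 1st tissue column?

17.9

With rows sorted ascending by gene, row 5 is gene=WX3. tissue columns in first-appearance order: kidney, brain, heart, muscle; column 1 is kidney.
Long rows with gene=WX3, tissue=kidney: min(98.6, 17.9, 21.6) = 17.9.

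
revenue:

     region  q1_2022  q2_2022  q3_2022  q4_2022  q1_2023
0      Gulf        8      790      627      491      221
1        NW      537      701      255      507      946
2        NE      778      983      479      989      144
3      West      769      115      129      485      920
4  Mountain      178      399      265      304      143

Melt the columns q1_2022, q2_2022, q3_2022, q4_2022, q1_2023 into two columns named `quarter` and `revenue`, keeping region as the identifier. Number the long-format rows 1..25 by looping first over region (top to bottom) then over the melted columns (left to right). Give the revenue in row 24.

304

25 rows total (5 × 5). Row 24: index ⌊(24-1)/5⌋ = 4 into region → Mountain; (24-1) mod 5 = 3 into the melted columns → q4_2022.
So row 24 is (Mountain, q4_2022, 304); revenue = 304.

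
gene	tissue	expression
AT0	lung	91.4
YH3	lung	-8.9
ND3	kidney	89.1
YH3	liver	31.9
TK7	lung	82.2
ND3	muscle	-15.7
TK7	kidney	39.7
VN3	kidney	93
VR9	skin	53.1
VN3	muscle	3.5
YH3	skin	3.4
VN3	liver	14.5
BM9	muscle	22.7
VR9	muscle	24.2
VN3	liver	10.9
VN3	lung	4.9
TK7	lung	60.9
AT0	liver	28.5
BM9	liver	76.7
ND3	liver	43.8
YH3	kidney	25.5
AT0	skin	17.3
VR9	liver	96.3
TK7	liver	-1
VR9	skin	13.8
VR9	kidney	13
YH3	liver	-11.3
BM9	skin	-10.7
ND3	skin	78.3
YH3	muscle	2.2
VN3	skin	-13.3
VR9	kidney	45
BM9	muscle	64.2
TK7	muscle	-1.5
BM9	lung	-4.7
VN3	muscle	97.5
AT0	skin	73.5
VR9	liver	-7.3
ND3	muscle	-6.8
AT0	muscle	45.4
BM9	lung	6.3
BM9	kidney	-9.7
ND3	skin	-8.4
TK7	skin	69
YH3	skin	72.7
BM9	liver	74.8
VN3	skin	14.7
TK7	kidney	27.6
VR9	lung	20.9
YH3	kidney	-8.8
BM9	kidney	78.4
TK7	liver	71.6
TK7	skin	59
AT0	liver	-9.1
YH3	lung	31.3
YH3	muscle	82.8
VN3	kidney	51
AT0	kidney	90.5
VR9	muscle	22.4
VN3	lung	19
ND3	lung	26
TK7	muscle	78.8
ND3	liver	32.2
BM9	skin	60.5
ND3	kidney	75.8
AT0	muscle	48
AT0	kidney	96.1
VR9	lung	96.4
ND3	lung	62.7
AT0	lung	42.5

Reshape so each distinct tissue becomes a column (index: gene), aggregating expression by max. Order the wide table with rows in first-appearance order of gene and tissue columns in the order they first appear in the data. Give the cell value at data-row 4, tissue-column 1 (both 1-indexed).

With rows in first-appearance order of gene, row 4 is gene=TK7. tissue columns in first-appearance order: lung, kidney, liver, muscle, skin; column 1 is lung.
Long rows with gene=TK7, tissue=lung: max(82.2, 60.9) = 82.2.

82.2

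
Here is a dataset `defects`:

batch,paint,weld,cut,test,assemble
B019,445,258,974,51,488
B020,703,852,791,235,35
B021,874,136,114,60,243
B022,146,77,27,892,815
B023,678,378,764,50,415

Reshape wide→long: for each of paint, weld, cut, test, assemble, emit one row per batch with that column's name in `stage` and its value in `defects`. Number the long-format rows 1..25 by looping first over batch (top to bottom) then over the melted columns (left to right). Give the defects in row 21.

25 rows total (5 × 5). Row 21: index ⌊(21-1)/5⌋ = 4 into batch → B023; (21-1) mod 5 = 0 into the melted columns → paint.
So row 21 is (B023, paint, 678); defects = 678.

678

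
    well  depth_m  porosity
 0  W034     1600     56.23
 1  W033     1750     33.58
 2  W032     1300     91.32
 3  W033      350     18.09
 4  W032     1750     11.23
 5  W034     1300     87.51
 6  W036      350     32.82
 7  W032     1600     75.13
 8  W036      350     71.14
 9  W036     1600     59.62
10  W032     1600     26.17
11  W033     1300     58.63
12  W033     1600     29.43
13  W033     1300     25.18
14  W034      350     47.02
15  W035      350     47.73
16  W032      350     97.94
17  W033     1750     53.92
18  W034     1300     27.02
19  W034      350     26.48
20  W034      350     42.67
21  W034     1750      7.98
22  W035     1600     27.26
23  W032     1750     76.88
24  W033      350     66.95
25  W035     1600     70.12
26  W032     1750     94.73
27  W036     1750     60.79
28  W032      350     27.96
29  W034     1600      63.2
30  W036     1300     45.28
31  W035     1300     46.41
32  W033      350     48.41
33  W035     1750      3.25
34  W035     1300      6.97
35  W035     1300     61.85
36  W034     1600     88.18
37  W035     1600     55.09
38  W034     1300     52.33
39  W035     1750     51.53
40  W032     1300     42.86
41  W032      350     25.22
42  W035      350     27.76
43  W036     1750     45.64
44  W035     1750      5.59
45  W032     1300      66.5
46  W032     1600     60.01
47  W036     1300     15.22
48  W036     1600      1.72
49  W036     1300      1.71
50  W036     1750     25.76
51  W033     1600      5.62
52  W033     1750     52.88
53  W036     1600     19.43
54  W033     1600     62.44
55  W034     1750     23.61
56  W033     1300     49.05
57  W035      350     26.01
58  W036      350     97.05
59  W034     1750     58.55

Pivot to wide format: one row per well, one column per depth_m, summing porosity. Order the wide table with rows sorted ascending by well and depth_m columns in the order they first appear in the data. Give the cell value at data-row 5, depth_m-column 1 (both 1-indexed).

80.77

With rows sorted ascending by well, row 5 is well=W036. depth_m columns in first-appearance order: 1600, 1750, 1300, 350; column 1 is 1600.
Long rows with well=W036, depth_m=1600: 59.62 + 1.72 + 19.43 = 80.77.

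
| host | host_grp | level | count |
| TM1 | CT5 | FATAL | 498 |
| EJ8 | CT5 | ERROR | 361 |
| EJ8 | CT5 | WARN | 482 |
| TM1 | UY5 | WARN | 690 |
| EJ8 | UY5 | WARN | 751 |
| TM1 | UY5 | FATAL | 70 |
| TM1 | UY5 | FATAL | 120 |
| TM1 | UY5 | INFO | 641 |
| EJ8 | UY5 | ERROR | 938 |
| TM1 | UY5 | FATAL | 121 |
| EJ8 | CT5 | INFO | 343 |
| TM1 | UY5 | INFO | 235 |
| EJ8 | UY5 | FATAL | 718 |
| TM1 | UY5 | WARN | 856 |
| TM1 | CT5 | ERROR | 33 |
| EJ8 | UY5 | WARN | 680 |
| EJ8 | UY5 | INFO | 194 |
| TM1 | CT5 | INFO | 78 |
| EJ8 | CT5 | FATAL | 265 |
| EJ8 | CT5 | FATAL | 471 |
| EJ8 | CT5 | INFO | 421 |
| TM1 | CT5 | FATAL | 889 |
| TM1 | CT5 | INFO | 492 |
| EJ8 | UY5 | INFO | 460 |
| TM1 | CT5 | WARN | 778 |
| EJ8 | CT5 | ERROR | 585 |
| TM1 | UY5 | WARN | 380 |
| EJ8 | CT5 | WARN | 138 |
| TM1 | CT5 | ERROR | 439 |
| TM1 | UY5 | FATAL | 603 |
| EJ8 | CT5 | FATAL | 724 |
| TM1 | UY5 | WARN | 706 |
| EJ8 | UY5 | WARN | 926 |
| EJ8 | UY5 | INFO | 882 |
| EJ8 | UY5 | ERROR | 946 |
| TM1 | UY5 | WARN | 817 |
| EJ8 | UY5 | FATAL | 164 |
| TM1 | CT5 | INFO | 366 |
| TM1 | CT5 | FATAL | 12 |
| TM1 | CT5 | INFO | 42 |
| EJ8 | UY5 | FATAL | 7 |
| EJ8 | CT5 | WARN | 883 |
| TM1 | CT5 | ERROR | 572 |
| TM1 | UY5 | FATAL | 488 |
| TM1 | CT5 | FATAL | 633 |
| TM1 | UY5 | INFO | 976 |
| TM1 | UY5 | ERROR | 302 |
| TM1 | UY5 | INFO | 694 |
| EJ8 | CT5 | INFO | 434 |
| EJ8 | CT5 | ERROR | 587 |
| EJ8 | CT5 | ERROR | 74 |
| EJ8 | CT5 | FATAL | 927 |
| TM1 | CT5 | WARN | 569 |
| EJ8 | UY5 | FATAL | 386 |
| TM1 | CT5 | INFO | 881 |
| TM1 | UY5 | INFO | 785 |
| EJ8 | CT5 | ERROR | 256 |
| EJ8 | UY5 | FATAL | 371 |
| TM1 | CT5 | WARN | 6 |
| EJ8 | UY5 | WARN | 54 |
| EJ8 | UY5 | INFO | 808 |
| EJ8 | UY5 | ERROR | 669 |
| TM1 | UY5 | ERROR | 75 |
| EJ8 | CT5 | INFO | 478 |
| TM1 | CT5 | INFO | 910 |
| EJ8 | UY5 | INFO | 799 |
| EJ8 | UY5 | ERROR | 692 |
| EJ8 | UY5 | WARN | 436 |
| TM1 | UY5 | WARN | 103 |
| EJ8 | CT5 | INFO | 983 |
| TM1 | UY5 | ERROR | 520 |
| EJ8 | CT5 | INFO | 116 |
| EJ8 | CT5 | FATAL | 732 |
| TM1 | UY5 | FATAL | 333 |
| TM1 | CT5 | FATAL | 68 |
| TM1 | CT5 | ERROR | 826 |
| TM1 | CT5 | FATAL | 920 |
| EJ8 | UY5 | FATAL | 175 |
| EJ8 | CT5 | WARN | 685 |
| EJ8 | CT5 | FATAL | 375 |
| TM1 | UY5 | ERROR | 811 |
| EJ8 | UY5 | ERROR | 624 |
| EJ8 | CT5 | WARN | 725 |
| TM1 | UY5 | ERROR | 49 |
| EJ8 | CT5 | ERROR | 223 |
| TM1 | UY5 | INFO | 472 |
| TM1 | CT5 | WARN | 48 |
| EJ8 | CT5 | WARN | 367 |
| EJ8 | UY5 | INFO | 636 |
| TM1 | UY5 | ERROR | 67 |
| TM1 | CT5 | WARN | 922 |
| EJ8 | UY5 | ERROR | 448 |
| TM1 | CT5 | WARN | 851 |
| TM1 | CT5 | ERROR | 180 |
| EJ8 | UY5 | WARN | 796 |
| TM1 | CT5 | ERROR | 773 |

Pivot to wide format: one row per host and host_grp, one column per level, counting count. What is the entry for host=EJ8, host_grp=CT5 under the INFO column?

6

Rows with host=EJ8, host_grp=CT5 and level=INFO: count values are 343, 421, 434, 478, 983, 116.
6 rows match — count = 6.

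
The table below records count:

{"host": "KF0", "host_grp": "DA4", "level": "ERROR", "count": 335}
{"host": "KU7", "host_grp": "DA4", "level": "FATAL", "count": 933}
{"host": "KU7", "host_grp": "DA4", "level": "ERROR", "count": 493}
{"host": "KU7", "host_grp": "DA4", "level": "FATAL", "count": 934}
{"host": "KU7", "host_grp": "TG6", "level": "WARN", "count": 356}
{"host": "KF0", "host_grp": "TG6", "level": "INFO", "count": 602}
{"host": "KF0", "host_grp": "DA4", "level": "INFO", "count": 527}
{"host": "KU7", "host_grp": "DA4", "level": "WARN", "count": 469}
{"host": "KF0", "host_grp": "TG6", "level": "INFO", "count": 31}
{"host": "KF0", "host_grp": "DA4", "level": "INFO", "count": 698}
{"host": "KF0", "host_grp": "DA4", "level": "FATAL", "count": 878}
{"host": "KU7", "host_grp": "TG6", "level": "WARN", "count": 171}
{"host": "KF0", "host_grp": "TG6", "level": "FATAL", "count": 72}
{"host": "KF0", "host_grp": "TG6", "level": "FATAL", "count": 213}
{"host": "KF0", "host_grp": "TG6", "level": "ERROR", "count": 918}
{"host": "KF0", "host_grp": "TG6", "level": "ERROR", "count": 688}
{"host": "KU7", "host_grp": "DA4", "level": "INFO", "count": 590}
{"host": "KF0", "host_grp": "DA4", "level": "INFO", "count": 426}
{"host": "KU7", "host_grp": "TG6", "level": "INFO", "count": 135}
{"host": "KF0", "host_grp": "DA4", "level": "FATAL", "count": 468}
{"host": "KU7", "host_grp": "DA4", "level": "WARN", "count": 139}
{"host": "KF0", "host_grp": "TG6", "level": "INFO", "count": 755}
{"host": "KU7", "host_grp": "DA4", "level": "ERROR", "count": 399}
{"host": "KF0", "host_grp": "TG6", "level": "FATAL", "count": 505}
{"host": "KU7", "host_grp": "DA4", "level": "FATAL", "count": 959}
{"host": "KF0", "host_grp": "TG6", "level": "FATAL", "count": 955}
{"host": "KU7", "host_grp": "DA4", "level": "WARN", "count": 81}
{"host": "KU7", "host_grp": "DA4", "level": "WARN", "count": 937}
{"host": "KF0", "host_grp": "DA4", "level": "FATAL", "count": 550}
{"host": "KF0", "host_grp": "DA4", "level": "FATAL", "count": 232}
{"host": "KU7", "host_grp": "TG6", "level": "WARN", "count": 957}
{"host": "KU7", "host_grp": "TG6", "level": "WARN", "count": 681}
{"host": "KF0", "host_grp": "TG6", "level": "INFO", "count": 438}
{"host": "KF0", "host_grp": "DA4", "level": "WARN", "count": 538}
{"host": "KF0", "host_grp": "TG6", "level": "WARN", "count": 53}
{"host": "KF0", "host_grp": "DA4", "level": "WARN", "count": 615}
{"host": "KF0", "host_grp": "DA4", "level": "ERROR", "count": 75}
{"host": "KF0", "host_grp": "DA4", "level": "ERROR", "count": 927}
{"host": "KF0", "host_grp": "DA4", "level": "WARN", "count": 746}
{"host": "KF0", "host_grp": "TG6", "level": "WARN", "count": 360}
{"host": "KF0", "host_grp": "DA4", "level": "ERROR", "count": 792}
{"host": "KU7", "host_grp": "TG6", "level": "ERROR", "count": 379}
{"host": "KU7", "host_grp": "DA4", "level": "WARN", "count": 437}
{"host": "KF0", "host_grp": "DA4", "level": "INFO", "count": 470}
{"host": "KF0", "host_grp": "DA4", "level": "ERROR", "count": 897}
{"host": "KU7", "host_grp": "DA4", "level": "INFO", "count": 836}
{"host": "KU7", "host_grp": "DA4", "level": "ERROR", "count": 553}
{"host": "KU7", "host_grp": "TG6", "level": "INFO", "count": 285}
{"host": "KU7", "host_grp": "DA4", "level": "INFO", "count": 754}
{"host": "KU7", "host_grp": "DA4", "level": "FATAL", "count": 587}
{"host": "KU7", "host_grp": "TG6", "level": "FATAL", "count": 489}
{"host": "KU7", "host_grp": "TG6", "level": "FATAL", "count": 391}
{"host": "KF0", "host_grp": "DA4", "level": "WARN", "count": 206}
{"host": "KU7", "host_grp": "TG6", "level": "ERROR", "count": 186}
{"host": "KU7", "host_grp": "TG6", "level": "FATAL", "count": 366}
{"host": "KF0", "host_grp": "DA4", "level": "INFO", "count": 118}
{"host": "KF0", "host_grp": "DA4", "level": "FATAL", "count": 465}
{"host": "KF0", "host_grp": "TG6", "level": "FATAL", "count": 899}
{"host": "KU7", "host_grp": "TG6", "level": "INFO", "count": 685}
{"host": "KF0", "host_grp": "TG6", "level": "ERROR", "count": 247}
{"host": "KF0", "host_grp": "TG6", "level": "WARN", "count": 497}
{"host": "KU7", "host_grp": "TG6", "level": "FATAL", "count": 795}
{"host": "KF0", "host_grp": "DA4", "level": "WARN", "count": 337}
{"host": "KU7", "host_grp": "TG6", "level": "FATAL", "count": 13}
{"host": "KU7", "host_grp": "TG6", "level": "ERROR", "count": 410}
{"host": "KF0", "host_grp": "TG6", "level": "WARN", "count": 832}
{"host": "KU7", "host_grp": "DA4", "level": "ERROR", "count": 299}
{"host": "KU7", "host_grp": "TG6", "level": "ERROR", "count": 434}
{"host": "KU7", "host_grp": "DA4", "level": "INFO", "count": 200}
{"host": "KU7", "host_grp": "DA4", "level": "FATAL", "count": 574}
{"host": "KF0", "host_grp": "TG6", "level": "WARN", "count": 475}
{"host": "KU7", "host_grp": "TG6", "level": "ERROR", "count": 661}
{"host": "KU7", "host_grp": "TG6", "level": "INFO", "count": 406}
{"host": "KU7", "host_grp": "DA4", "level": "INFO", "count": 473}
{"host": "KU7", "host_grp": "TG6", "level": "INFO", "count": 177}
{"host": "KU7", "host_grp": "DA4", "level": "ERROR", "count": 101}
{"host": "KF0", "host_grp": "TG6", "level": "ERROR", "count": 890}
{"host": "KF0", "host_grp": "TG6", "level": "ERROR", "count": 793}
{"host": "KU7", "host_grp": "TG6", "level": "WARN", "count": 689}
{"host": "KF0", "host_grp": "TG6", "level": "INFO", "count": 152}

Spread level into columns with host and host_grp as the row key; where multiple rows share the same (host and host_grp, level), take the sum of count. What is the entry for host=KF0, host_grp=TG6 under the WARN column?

2217

Rows with host=KF0, host_grp=TG6 and level=WARN: count values are 53, 360, 497, 832, 475.
53 + 360 + 497 + 832 + 475 = 2217.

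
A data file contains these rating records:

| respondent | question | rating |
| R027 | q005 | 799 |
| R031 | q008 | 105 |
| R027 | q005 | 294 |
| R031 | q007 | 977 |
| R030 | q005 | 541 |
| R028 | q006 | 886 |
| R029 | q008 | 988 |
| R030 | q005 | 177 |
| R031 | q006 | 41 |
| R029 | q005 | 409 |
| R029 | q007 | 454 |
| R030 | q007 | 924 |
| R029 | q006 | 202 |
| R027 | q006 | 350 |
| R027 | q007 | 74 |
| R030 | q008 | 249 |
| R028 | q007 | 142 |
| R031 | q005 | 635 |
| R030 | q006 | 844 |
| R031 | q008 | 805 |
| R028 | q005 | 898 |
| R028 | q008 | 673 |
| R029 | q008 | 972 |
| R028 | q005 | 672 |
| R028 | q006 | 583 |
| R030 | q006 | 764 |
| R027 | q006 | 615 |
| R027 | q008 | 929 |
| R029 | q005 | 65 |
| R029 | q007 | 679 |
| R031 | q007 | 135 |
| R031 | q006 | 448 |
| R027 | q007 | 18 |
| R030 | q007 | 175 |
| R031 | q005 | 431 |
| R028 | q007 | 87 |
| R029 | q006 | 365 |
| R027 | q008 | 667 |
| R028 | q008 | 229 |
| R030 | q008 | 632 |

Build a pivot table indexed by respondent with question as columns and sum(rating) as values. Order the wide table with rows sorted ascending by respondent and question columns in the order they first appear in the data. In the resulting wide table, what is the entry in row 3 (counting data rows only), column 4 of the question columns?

With rows sorted ascending by respondent, row 3 is respondent=R029. question columns in first-appearance order: q005, q008, q007, q006; column 4 is q006.
Long rows with respondent=R029, question=q006: 202 + 365 = 567.

567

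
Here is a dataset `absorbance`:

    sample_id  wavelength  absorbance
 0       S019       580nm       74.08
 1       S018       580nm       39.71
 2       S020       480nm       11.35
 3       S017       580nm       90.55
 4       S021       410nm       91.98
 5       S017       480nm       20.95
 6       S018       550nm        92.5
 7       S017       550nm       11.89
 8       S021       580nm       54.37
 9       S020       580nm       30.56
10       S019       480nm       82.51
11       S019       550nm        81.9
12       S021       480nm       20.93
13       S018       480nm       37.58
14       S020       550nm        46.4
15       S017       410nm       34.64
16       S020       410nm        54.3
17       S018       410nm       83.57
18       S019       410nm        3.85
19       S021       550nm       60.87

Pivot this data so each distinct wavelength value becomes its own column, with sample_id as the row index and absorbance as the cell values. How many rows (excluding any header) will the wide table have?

5 distinct sample_id values → 5 rows.

5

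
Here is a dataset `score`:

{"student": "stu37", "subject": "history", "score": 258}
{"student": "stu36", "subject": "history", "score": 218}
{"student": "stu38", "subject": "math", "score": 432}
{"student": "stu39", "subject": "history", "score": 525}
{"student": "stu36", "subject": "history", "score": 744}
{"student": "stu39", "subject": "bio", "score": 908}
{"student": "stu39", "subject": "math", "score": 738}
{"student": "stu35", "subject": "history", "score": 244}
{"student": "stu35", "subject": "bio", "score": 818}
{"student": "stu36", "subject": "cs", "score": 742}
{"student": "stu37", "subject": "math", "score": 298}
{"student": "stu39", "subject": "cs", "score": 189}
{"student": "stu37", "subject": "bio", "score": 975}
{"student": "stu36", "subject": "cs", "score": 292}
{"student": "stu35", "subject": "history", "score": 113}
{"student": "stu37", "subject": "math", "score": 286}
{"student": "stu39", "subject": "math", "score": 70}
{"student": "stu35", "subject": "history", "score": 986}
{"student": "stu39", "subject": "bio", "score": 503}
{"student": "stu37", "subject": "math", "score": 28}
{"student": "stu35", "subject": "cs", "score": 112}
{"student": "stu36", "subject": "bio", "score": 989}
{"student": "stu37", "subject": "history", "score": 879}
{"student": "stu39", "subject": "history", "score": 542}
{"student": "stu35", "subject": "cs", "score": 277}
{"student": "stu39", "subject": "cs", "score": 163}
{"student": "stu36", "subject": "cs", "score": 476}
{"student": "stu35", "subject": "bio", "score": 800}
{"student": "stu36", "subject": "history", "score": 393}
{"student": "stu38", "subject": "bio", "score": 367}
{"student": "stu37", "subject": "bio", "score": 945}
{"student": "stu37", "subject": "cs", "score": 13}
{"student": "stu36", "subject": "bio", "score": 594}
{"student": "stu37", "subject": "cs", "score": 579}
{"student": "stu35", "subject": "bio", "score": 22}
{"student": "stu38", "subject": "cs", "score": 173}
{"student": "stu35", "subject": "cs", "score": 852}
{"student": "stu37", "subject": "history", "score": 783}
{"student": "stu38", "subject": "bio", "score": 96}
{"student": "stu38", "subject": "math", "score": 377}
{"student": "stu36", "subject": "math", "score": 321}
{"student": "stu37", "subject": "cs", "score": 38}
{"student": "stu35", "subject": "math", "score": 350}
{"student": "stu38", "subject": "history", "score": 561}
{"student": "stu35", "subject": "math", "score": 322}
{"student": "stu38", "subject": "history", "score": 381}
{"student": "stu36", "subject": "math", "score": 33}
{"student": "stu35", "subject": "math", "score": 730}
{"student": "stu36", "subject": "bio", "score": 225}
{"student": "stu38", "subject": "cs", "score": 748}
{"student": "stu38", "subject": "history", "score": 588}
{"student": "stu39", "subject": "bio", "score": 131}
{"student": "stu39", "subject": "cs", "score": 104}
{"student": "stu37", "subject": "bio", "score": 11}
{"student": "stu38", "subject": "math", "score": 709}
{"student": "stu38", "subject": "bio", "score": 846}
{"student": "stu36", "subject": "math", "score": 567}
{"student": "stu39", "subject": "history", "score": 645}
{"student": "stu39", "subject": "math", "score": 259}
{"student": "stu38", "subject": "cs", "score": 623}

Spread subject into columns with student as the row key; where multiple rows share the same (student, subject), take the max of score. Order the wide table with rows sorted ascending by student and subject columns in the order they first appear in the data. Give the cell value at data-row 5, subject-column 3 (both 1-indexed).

With rows sorted ascending by student, row 5 is student=stu39. subject columns in first-appearance order: history, math, bio, cs; column 3 is bio.
Long rows with student=stu39, subject=bio: max(908, 503, 131) = 908.

908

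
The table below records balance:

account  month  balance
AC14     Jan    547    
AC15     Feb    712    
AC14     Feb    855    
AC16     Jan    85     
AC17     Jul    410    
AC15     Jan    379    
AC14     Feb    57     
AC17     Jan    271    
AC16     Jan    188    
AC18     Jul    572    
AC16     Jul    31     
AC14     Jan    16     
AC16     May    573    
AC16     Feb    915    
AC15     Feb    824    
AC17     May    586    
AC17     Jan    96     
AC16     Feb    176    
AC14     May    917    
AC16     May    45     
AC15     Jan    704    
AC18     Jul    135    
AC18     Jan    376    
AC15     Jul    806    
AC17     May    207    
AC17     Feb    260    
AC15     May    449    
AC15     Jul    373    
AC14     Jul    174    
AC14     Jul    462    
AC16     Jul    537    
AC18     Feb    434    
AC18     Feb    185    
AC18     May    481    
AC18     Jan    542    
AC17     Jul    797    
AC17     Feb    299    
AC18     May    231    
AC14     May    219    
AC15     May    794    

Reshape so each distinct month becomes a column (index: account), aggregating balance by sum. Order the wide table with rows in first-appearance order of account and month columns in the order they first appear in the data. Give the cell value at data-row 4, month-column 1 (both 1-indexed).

With rows in first-appearance order of account, row 4 is account=AC17. month columns in first-appearance order: Jan, Feb, Jul, May; column 1 is Jan.
Long rows with account=AC17, month=Jan: 271 + 96 = 367.

367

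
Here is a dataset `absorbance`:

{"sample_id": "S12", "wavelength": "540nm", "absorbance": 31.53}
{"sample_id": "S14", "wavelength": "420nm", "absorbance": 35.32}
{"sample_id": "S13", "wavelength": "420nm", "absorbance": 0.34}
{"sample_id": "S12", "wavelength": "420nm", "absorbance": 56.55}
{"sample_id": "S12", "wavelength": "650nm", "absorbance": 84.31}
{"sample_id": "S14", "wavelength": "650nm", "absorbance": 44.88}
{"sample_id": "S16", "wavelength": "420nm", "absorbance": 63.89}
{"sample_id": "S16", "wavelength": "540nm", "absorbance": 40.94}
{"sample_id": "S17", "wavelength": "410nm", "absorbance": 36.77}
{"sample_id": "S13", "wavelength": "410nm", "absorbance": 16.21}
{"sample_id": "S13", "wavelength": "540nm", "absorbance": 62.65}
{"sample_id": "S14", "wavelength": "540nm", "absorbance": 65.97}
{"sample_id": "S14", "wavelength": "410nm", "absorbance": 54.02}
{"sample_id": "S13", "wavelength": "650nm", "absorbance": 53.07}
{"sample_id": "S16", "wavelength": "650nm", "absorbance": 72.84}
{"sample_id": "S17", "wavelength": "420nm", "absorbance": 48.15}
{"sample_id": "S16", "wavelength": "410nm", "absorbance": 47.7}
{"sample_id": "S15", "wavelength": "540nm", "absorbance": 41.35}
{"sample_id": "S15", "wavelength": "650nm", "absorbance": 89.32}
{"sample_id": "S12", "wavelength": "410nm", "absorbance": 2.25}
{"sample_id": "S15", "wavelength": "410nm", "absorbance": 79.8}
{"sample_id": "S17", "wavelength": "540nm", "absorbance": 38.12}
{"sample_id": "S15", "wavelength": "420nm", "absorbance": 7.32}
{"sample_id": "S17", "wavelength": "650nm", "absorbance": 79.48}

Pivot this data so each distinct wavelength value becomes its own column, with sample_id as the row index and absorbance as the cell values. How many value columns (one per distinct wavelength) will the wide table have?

4

4 distinct wavelength values: 410nm, 420nm, 540nm, 650nm.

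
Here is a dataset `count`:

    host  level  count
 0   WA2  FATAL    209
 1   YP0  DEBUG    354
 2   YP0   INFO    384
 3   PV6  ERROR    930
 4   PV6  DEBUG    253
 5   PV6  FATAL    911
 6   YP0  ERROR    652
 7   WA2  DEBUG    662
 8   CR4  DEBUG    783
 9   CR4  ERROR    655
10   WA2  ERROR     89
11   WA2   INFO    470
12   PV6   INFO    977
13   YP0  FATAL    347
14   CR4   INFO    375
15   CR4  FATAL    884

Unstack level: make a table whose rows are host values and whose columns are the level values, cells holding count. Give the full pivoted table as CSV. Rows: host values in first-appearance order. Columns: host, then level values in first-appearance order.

Columns: host plus the 4 distinct level values (FATAL, DEBUG, INFO, ERROR).
For example, row WA2 column FATAL takes count=209 from the long row (WA2, FATAL).

host,FATAL,DEBUG,INFO,ERROR
WA2,209,662,470,89
YP0,347,354,384,652
PV6,911,253,977,930
CR4,884,783,375,655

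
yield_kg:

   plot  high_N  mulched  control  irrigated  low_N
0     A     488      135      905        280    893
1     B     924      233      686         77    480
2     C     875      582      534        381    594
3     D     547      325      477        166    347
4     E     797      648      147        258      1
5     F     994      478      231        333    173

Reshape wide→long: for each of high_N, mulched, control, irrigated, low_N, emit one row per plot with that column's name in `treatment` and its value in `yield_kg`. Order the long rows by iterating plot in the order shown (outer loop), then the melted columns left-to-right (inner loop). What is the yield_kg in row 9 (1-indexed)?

77

30 rows total (6 × 5). Row 9: index ⌊(9-1)/5⌋ = 1 into plot → B; (9-1) mod 5 = 3 into the melted columns → irrigated.
So row 9 is (B, irrigated, 77); yield_kg = 77.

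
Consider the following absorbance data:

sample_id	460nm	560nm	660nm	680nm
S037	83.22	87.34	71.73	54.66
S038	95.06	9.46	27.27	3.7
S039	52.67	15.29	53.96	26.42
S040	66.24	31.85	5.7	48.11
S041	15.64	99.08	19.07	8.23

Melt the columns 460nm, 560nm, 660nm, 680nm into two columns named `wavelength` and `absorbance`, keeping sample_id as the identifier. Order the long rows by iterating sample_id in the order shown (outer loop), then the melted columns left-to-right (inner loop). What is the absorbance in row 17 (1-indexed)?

15.64

20 rows total (5 × 4). Row 17: index ⌊(17-1)/4⌋ = 4 into sample_id → S041; (17-1) mod 4 = 0 into the melted columns → 460nm.
So row 17 is (S041, 460nm, 15.64); absorbance = 15.64.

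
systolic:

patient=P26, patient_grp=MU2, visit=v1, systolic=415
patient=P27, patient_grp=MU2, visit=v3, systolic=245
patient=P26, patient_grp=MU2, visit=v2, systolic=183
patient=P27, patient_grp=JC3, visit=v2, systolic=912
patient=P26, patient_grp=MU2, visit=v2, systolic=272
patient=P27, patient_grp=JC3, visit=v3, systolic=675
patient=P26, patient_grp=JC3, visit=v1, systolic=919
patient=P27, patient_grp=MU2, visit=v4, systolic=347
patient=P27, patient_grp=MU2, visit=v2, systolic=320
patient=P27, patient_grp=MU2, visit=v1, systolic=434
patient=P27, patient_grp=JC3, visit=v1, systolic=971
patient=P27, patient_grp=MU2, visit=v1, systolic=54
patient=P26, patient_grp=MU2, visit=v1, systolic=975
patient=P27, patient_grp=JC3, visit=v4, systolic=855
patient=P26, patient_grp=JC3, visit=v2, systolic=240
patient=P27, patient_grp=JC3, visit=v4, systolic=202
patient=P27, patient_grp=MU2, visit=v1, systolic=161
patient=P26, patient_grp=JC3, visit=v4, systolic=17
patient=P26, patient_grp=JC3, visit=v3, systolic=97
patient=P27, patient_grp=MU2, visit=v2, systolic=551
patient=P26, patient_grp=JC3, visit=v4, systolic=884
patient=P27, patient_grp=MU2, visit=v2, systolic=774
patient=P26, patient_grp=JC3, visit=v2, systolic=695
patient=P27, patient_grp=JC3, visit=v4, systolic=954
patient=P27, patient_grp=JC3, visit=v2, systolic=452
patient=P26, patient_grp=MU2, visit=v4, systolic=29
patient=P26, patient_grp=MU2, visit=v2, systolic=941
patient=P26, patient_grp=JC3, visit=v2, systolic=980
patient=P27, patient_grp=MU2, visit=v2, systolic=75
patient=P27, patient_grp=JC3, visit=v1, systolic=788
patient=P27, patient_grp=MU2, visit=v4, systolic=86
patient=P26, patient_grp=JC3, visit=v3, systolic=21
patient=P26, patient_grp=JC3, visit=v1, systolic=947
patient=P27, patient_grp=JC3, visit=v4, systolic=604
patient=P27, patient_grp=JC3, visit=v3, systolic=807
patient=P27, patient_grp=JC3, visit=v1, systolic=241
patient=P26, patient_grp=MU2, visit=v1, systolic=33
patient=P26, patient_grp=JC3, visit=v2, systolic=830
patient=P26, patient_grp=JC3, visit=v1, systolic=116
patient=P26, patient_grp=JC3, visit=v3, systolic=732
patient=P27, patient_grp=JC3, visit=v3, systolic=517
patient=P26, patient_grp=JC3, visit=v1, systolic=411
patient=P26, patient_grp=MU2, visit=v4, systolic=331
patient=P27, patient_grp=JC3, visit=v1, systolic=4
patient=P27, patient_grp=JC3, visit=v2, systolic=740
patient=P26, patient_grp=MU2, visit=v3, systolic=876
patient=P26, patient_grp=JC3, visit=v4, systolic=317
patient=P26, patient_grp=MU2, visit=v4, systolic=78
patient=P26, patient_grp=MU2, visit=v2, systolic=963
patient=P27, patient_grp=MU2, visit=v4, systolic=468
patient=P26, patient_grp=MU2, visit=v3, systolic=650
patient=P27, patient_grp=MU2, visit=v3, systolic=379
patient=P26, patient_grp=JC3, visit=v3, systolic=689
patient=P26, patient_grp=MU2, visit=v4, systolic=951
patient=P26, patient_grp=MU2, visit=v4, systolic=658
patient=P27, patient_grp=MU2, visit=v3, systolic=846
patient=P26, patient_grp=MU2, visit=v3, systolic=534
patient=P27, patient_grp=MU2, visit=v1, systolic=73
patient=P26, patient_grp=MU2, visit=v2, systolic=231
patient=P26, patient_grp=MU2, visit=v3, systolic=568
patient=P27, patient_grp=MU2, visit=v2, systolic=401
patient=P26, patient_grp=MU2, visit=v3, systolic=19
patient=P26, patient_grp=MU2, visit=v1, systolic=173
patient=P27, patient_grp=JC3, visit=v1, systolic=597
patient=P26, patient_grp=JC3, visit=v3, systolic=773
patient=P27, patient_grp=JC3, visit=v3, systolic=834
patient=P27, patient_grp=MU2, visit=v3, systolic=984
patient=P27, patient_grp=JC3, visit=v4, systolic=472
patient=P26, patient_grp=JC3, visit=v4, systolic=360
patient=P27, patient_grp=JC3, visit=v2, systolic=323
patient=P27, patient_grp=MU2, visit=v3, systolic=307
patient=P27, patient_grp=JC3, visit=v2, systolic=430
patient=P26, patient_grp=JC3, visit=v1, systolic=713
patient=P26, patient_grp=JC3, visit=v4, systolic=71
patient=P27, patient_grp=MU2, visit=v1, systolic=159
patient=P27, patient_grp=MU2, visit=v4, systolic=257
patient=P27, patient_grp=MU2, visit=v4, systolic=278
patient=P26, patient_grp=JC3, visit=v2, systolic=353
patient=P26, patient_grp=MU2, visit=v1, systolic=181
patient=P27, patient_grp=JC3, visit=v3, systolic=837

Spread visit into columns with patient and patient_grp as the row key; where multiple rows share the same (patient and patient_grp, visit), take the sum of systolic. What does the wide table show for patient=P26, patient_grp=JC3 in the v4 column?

1649

Rows with patient=P26, patient_grp=JC3 and visit=v4: systolic values are 17, 884, 317, 360, 71.
17 + 884 + 317 + 360 + 71 = 1649.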